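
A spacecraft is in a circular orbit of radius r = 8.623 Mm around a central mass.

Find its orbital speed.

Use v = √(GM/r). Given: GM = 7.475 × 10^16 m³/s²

Convert to SI: r = 8.623 Mm = 8.623e+06 m.
For a circular orbit, gravity supplies the centripetal force, so v = √(GM / r).
v = √(7.475e+16 / 8.623e+06) m/s ≈ 9.311e+04 m/s = 93.11 km/s.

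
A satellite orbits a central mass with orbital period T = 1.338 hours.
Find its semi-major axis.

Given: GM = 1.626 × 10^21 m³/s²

Convert to SI: T = 1.338 hours = 4816.8 s.
Invert Kepler's third law: a = (GM · T² / (4π²))^(1/3).
Substituting T = 4816.8 s and GM = 1.626e+21 m³/s²:
a = (1.626e+21 · (4816.8)² / (4π²))^(1/3) m
a ≈ 9.85e+08 m = 985 Mm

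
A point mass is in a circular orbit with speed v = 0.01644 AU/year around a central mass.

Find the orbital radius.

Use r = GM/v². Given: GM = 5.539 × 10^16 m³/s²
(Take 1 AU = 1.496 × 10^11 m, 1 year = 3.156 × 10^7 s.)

Convert to SI: v = 0.01644 AU/year = 77.9285 m/s.
For a circular orbit, v² = GM / r, so r = GM / v².
r = 5.539e+16 / (77.9285)² m ≈ 9.121e+12 m = 60.97 AU.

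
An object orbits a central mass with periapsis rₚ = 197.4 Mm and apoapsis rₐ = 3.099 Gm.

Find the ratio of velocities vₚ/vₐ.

Convert to SI: rₚ = 197.4 Mm = 1.974e+08 m; rₐ = 3.099 Gm = 3.099e+09 m.
Conservation of angular momentum gives rₚvₚ = rₐvₐ, so vₚ/vₐ = rₐ/rₚ.
vₚ/vₐ = 3.099e+09 / 1.974e+08 ≈ 15.7.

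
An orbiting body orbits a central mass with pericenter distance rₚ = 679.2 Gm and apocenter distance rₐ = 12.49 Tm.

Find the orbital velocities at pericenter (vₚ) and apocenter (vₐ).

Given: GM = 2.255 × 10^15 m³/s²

Convert to SI: rₚ = 679.2 Gm = 6.792e+11 m; rₐ = 12.49 Tm = 1.249e+13 m.
Use the vis-viva equation v² = GM(2/r − 1/a) with a = (rₚ + rₐ)/2 = (6.792e+11 + 1.249e+13)/2 = 6.5846e+12 m.
vₚ = √(GM · (2/rₚ − 1/a)) = √(2.255e+15 · (2/6.792e+11 − 1/6.5846e+12)) m/s ≈ 79.36 m/s = 79.36 m/s.
vₐ = √(GM · (2/rₐ − 1/a)) = √(2.255e+15 · (2/1.249e+13 − 1/6.5846e+12)) m/s ≈ 4.315 m/s = 4.315 m/s.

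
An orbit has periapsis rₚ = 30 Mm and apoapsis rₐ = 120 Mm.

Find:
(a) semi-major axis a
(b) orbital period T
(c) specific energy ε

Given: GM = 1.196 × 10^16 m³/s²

Convert to SI: rₚ = 30 Mm = 3e+07 m; rₐ = 120 Mm = 1.2e+08 m.
(a) a = (rₚ + rₐ)/2 = (3e+07 + 1.2e+08)/2 ≈ 7.5e+07 m
(b) With a = (rₚ + rₐ)/2 = 7.5e+07 m, T = 2π √(a³/GM) = 2π √((7.5e+07)³/1.196e+16) s ≈ 3.732e+04 s
(c) With a = (rₚ + rₐ)/2 = 7.5e+07 m, ε = −GM/(2a) = −1.196e+16/(2 · 7.5e+07) J/kg ≈ -7.973e+07 J/kg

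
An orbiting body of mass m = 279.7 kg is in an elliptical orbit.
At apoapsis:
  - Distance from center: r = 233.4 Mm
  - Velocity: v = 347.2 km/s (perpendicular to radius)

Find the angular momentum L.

Convert to SI: r = 233.4 Mm = 2.334e+08 m; v = 347.2 km/s = 347200 m/s.
Since v is perpendicular to r, L = m · v · r.
L = 279.7 · 347200 · 2.334e+08 kg·m²/s ≈ 2.267e+16 kg·m²/s.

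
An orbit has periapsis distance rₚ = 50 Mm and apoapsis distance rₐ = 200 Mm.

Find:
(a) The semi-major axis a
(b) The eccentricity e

Convert to SI: rₚ = 50 Mm = 5e+07 m; rₐ = 200 Mm = 2e+08 m.
(a) a = (rₚ + rₐ) / 2 = (5e+07 + 2e+08) / 2 ≈ 1.25e+08 m = 125 Mm.
(b) e = (rₐ − rₚ) / (rₐ + rₚ) = (2e+08 − 5e+07) / (2e+08 + 5e+07) ≈ 0.6.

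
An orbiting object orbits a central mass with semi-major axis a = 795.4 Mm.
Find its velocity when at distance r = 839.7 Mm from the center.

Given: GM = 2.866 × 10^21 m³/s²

Convert to SI: a = 795.4 Mm = 7.954e+08 m; r = 839.7 Mm = 8.397e+08 m.
Vis-viva: v = √(GM · (2/r − 1/a)).
2/r − 1/a = 2/8.397e+08 − 1/7.954e+08 = 1.12457e-09 m⁻¹.
v = √(2.866e+21 · 1.12457e-09) m/s ≈ 1.795e+06 m/s = 1795 km/s.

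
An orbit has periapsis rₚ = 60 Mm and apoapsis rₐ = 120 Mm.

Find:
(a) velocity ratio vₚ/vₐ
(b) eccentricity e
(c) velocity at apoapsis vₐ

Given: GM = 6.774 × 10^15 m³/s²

Convert to SI: rₚ = 60 Mm = 6e+07 m; rₐ = 120 Mm = 1.2e+08 m.
(a) Conservation of angular momentum (rₚvₚ = rₐvₐ) gives vₚ/vₐ = rₐ/rₚ = 1.2e+08/6e+07 ≈ 2
(b) e = (rₐ − rₚ)/(rₐ + rₚ) = (1.2e+08 − 6e+07)/(1.2e+08 + 6e+07) ≈ 0.3333
(c) With a = (rₚ + rₐ)/2 = 9e+07 m, vₐ = √(GM (2/rₐ − 1/a)) = √(6.774e+15 · (2/1.2e+08 − 1/9e+07)) m/s ≈ 6135 m/s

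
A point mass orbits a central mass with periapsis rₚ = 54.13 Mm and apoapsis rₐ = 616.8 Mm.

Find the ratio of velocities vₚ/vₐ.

Convert to SI: rₚ = 54.13 Mm = 5.413e+07 m; rₐ = 616.8 Mm = 6.168e+08 m.
Conservation of angular momentum gives rₚvₚ = rₐvₐ, so vₚ/vₐ = rₐ/rₚ.
vₚ/vₐ = 6.168e+08 / 5.413e+07 ≈ 11.39.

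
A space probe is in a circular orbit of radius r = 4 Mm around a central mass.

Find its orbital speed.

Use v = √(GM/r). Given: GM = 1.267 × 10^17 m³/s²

Convert to SI: r = 4 Mm = 4e+06 m.
For a circular orbit, gravity supplies the centripetal force, so v = √(GM / r).
v = √(1.267e+17 / 4e+06) m/s ≈ 1.78e+05 m/s = 178 km/s.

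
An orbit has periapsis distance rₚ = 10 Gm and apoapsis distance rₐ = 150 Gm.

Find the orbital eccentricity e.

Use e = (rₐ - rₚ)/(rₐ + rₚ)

Convert to SI: rₚ = 10 Gm = 1e+10 m; rₐ = 150 Gm = 1.5e+11 m.
e = (rₐ − rₚ) / (rₐ + rₚ).
e = (1.5e+11 − 1e+10) / (1.5e+11 + 1e+10) = 1.4e+11 / 1.6e+11 ≈ 0.875.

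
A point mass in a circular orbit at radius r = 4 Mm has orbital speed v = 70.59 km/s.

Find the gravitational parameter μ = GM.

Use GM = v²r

Convert to SI: r = 4 Mm = 4e+06 m; v = 70.59 km/s = 70590 m/s.
For a circular orbit v² = GM/r, so GM = v² · r.
GM = (70590)² · 4e+06 m³/s² ≈ 1.993e+16 m³/s² = 1.993 × 10^16 m³/s².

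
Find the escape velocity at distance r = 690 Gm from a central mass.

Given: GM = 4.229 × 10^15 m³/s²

Convert to SI: r = 690 Gm = 6.9e+11 m.
Escape velocity comes from setting total energy to zero: ½v² − GM/r = 0 ⇒ v_esc = √(2GM / r).
v_esc = √(2 · 4.229e+15 / 6.9e+11) m/s ≈ 110.7 m/s = 110.7 m/s.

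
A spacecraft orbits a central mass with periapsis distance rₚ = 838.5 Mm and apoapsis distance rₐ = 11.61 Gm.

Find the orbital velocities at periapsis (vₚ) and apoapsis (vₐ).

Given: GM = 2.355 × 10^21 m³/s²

Convert to SI: rₚ = 838.5 Mm = 8.385e+08 m; rₐ = 11.61 Gm = 1.161e+10 m.
Use the vis-viva equation v² = GM(2/r − 1/a) with a = (rₚ + rₐ)/2 = (8.385e+08 + 1.161e+10)/2 = 6.22425e+09 m.
vₚ = √(GM · (2/rₚ − 1/a)) = √(2.355e+21 · (2/8.385e+08 − 1/6.22425e+09)) m/s ≈ 2.289e+06 m/s = 2289 km/s.
vₐ = √(GM · (2/rₐ − 1/a)) = √(2.355e+21 · (2/1.161e+10 − 1/6.22425e+09)) m/s ≈ 1.653e+05 m/s = 165.3 km/s.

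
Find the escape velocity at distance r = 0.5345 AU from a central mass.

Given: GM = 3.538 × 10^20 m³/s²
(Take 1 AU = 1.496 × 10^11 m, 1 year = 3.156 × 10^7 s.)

Convert to SI: r = 0.5345 AU = 7.99612e+10 m.
Escape velocity comes from setting total energy to zero: ½v² − GM/r = 0 ⇒ v_esc = √(2GM / r).
v_esc = √(2 · 3.538e+20 / 7.99612e+10) m/s ≈ 9.407e+04 m/s = 19.85 AU/year.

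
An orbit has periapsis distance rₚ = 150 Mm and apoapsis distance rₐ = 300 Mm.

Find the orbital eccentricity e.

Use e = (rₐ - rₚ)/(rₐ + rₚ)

Convert to SI: rₚ = 150 Mm = 1.5e+08 m; rₐ = 300 Mm = 3e+08 m.
e = (rₐ − rₚ) / (rₐ + rₚ).
e = (3e+08 − 1.5e+08) / (3e+08 + 1.5e+08) = 1.5e+08 / 4.5e+08 ≈ 0.3333.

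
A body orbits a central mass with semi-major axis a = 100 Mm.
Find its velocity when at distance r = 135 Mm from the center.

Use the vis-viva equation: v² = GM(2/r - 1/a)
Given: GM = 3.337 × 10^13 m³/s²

Convert to SI: a = 100 Mm = 1e+08 m; r = 135 Mm = 1.35e+08 m.
Vis-viva: v = √(GM · (2/r − 1/a)).
2/r − 1/a = 2/1.35e+08 − 1/1e+08 = 4.81481e-09 m⁻¹.
v = √(3.337e+13 · 4.81481e-09) m/s ≈ 400.8 m/s = 400.8 m/s.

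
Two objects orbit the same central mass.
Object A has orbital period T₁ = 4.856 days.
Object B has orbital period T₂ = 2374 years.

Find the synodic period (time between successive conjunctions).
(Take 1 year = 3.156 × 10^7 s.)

Convert to SI: T₁ = 4.856 days = 419558 s; T₂ = 2374 years = 7.49234e+10 s.
T_syn = |T₁ · T₂ / (T₁ − T₂)|.
T_syn = |419558 · 7.49234e+10 / (419558 − 7.49234e+10)| s ≈ 4.196e+05 s = 4.856 days.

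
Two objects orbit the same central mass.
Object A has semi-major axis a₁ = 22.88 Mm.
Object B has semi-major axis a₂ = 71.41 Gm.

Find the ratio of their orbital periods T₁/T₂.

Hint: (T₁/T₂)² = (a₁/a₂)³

Convert to SI: a₁ = 22.88 Mm = 2.288e+07 m; a₂ = 71.41 Gm = 7.141e+10 m.
From Kepler's third law, (T₁/T₂)² = (a₁/a₂)³, so T₁/T₂ = (a₁/a₂)^(3/2).
a₁/a₂ = 2.288e+07 / 7.141e+10 = 0.000320403.
T₁/T₂ = (0.000320403)^(3/2) ≈ 5.735e-06.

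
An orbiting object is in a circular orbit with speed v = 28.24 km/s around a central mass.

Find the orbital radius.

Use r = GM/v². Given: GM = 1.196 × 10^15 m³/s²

Convert to SI: v = 28.24 km/s = 28240 m/s.
For a circular orbit, v² = GM / r, so r = GM / v².
r = 1.196e+15 / (28240)² m ≈ 1.5e+06 m = 1.5 Mm.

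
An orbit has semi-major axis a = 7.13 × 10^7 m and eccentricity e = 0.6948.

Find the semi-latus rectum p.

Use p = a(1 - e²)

p = a (1 − e²).
p = 7.13e+07 · (1 − (0.6948)²) = 7.13e+07 · 0.517253 ≈ 3.688e+07 m = 3.688 × 10^7 m.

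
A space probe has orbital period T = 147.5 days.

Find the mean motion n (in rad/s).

Convert to SI: T = 147.5 days = 1.2744e+07 s.
n = 2π / T.
n = 2π / 1.2744e+07 s ≈ 4.93e-07 rad/s.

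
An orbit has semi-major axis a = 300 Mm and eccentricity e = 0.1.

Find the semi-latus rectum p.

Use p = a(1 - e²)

Convert to SI: a = 300 Mm = 3e+08 m.
p = a (1 − e²).
p = 3e+08 · (1 − (0.1)²) = 3e+08 · 0.99 ≈ 2.97e+08 m = 297 Mm.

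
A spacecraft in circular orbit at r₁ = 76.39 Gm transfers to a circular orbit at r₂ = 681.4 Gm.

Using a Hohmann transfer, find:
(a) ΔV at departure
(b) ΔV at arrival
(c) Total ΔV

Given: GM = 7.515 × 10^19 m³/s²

Convert to SI: r₁ = 76.39 Gm = 7.639e+10 m; r₂ = 681.4 Gm = 6.814e+11 m.
Transfer semi-major axis: a_t = (r₁ + r₂)/2 = (7.639e+10 + 6.814e+11)/2 = 3.78895e+11 m.
Circular speeds: v₁ = √(GM/r₁) = 31365.1 m/s, v₂ = √(GM/r₂) = 10501.8 m/s.
Transfer speeds (vis-viva v² = GM(2/r − 1/a_t)): v₁ᵗ = 42061.8 m/s, v₂ᵗ = 4715.44 m/s.
(a) ΔV₁ = |v₁ᵗ − v₁| ≈ 1.07e+04 m/s = 10.7 km/s.
(b) ΔV₂ = |v₂ − v₂ᵗ| ≈ 5786 m/s = 5.786 km/s.
(c) ΔV_total = ΔV₁ + ΔV₂ ≈ 1.648e+04 m/s = 16.48 km/s.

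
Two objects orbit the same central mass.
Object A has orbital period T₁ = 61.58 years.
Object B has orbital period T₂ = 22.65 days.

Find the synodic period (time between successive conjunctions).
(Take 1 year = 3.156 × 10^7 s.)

Convert to SI: T₁ = 61.58 years = 1.94346e+09 s; T₂ = 22.65 days = 1.95696e+06 s.
T_syn = |T₁ · T₂ / (T₁ − T₂)|.
T_syn = |1.94346e+09 · 1.95696e+06 / (1.94346e+09 − 1.95696e+06)| s ≈ 1.959e+06 s = 22.67 days.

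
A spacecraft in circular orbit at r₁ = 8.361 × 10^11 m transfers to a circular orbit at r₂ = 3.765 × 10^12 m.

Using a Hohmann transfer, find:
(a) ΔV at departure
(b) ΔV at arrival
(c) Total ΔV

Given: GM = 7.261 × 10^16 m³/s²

Transfer semi-major axis: a_t = (r₁ + r₂)/2 = (8.361e+11 + 3.765e+12)/2 = 2.30055e+12 m.
Circular speeds: v₁ = √(GM/r₁) = 294.693 m/s, v₂ = √(GM/r₂) = 138.872 m/s.
Transfer speeds (vis-viva v² = GM(2/r − 1/a_t)): v₁ᵗ = 376.995 m/s, v₂ᵗ = 83.72 m/s.
(a) ΔV₁ = |v₁ᵗ − v₁| ≈ 82.3 m/s = 82.3 m/s.
(b) ΔV₂ = |v₂ − v₂ᵗ| ≈ 55.15 m/s = 55.15 m/s.
(c) ΔV_total = ΔV₁ + ΔV₂ ≈ 137.5 m/s = 137.5 m/s.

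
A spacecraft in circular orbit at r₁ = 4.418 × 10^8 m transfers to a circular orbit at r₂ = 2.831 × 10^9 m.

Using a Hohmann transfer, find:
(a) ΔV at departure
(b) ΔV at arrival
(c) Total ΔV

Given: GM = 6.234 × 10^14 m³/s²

Transfer semi-major axis: a_t = (r₁ + r₂)/2 = (4.418e+08 + 2.831e+09)/2 = 1.6364e+09 m.
Circular speeds: v₁ = √(GM/r₁) = 1187.87 m/s, v₂ = √(GM/r₂) = 469.26 m/s.
Transfer speeds (vis-viva v² = GM(2/r − 1/a_t)): v₁ᵗ = 1562.41 m/s, v₂ᵗ = 243.827 m/s.
(a) ΔV₁ = |v₁ᵗ − v₁| ≈ 374.5 m/s = 374.5 m/s.
(b) ΔV₂ = |v₂ − v₂ᵗ| ≈ 225.4 m/s = 225.4 m/s.
(c) ΔV_total = ΔV₁ + ΔV₂ ≈ 600 m/s = 600 m/s.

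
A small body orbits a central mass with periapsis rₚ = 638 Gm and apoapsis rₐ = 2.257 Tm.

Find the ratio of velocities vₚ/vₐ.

Convert to SI: rₚ = 638 Gm = 6.38e+11 m; rₐ = 2.257 Tm = 2.257e+12 m.
Conservation of angular momentum gives rₚvₚ = rₐvₐ, so vₚ/vₐ = rₐ/rₚ.
vₚ/vₐ = 2.257e+12 / 6.38e+11 ≈ 3.538.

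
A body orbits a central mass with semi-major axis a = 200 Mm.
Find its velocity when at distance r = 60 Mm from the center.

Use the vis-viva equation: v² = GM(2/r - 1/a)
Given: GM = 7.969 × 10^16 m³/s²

Convert to SI: a = 200 Mm = 2e+08 m; r = 60 Mm = 6e+07 m.
Vis-viva: v = √(GM · (2/r − 1/a)).
2/r − 1/a = 2/6e+07 − 1/2e+08 = 2.83333e-08 m⁻¹.
v = √(7.969e+16 · 2.83333e-08) m/s ≈ 4.752e+04 m/s = 47.52 km/s.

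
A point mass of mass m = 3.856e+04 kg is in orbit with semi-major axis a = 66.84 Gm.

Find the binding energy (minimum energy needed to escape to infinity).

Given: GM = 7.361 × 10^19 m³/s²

Convert to SI: a = 66.84 Gm = 6.684e+10 m.
Total orbital energy is E = −GMm/(2a); binding energy is E_bind = −E = GMm/(2a).
E_bind = 7.361e+19 · 3.856e+04 / (2 · 6.684e+10) J ≈ 2.123e+13 J = 21.23 TJ.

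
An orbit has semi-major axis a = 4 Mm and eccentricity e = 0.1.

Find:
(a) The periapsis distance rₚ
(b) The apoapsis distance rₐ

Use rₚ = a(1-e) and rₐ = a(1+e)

Convert to SI: a = 4 Mm = 4e+06 m.
(a) rₚ = a(1 − e) = 4e+06 · (1 − 0.1) = 4e+06 · 0.9 ≈ 3.6e+06 m = 3.6 Mm.
(b) rₐ = a(1 + e) = 4e+06 · (1 + 0.1) = 4e+06 · 1.1 ≈ 4.4e+06 m = 4.4 Mm.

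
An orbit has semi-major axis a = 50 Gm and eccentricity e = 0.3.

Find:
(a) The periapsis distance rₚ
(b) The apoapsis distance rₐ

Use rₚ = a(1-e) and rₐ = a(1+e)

Convert to SI: a = 50 Gm = 5e+10 m.
(a) rₚ = a(1 − e) = 5e+10 · (1 − 0.3) = 5e+10 · 0.7 ≈ 3.5e+10 m = 35 Gm.
(b) rₐ = a(1 + e) = 5e+10 · (1 + 0.3) = 5e+10 · 1.3 ≈ 6.5e+10 m = 65 Gm.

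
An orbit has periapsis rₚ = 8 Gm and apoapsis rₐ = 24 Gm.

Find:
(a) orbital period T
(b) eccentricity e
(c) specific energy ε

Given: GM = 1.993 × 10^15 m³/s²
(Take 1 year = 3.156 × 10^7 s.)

Convert to SI: rₚ = 8 Gm = 8e+09 m; rₐ = 24 Gm = 2.4e+10 m.
(a) With a = (rₚ + rₐ)/2 = 1.6e+10 m, T = 2π √(a³/GM) = 2π √((1.6e+10)³/1.993e+15) s ≈ 2.848e+08 s
(b) e = (rₐ − rₚ)/(rₐ + rₚ) = (2.4e+10 − 8e+09)/(2.4e+10 + 8e+09) ≈ 0.5
(c) With a = (rₚ + rₐ)/2 = 1.6e+10 m, ε = −GM/(2a) = −1.993e+15/(2 · 1.6e+10) J/kg ≈ -6.228e+04 J/kg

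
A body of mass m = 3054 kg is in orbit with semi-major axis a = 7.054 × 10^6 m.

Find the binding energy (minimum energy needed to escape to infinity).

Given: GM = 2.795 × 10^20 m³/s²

Total orbital energy is E = −GMm/(2a); binding energy is E_bind = −E = GMm/(2a).
E_bind = 2.795e+20 · 3054 / (2 · 7.054e+06) J ≈ 6.05e+16 J = 60.5 PJ.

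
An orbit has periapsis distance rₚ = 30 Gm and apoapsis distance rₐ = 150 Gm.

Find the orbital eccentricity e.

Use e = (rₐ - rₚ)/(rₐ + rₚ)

Convert to SI: rₚ = 30 Gm = 3e+10 m; rₐ = 150 Gm = 1.5e+11 m.
e = (rₐ − rₚ) / (rₐ + rₚ).
e = (1.5e+11 − 3e+10) / (1.5e+11 + 3e+10) = 1.2e+11 / 1.8e+11 ≈ 0.6667.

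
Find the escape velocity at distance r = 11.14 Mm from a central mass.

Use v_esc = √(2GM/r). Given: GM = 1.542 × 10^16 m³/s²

Convert to SI: r = 11.14 Mm = 1.114e+07 m.
Escape velocity comes from setting total energy to zero: ½v² − GM/r = 0 ⇒ v_esc = √(2GM / r).
v_esc = √(2 · 1.542e+16 / 1.114e+07) m/s ≈ 5.262e+04 m/s = 52.62 km/s.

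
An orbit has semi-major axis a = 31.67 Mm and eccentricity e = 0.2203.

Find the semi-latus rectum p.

Convert to SI: a = 31.67 Mm = 3.167e+07 m.
p = a (1 − e²).
p = 3.167e+07 · (1 − (0.2203)²) = 3.167e+07 · 0.951468 ≈ 3.013e+07 m = 30.13 Mm.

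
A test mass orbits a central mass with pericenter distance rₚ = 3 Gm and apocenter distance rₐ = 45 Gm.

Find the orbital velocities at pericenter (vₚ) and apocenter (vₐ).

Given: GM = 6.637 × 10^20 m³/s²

Convert to SI: rₚ = 3 Gm = 3e+09 m; rₐ = 45 Gm = 4.5e+10 m.
Use the vis-viva equation v² = GM(2/r − 1/a) with a = (rₚ + rₐ)/2 = (3e+09 + 4.5e+10)/2 = 2.4e+10 m.
vₚ = √(GM · (2/rₚ − 1/a)) = √(6.637e+20 · (2/3e+09 − 1/2.4e+10)) m/s ≈ 6.441e+05 m/s = 644.1 km/s.
vₐ = √(GM · (2/rₐ − 1/a)) = √(6.637e+20 · (2/4.5e+10 − 1/2.4e+10)) m/s ≈ 4.294e+04 m/s = 42.94 km/s.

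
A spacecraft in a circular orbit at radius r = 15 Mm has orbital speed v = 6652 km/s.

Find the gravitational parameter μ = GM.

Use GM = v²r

Convert to SI: r = 15 Mm = 1.5e+07 m; v = 6652 km/s = 6.652e+06 m/s.
For a circular orbit v² = GM/r, so GM = v² · r.
GM = (6.652e+06)² · 1.5e+07 m³/s² ≈ 6.637e+20 m³/s² = 6.637 × 10^20 m³/s².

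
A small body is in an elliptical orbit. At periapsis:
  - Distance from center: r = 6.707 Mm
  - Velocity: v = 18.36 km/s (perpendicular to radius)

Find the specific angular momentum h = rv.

Convert to SI: r = 6.707 Mm = 6.707e+06 m; v = 18.36 km/s = 18360 m/s.
With v perpendicular to r, h = r · v.
h = 6.707e+06 · 18360 m²/s ≈ 1.231e+11 m²/s.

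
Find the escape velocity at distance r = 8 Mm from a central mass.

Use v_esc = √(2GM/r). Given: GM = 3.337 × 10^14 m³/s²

Convert to SI: r = 8 Mm = 8e+06 m.
Escape velocity comes from setting total energy to zero: ½v² − GM/r = 0 ⇒ v_esc = √(2GM / r).
v_esc = √(2 · 3.337e+14 / 8e+06) m/s ≈ 9134 m/s = 9.134 km/s.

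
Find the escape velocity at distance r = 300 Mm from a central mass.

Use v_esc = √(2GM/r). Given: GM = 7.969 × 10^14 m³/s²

Convert to SI: r = 300 Mm = 3e+08 m.
Escape velocity comes from setting total energy to zero: ½v² − GM/r = 0 ⇒ v_esc = √(2GM / r).
v_esc = √(2 · 7.969e+14 / 3e+08) m/s ≈ 2305 m/s = 2.305 km/s.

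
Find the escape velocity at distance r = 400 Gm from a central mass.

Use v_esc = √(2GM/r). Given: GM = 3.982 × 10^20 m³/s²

Convert to SI: r = 400 Gm = 4e+11 m.
Escape velocity comes from setting total energy to zero: ½v² − GM/r = 0 ⇒ v_esc = √(2GM / r).
v_esc = √(2 · 3.982e+20 / 4e+11) m/s ≈ 4.462e+04 m/s = 44.62 km/s.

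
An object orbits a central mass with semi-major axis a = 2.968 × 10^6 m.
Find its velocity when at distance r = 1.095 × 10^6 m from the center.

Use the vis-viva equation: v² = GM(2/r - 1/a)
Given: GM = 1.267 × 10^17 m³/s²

Vis-viva: v = √(GM · (2/r − 1/a)).
2/r − 1/a = 2/1.095e+06 − 1/2.968e+06 = 1.48956e-06 m⁻¹.
v = √(1.267e+17 · 1.48956e-06) m/s ≈ 4.344e+05 m/s = 434.4 km/s.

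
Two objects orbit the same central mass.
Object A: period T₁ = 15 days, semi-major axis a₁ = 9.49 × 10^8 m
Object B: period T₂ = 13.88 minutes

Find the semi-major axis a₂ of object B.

Convert to SI: T₁ = 15 days = 1.296e+06 s; T₂ = 13.88 minutes = 832.8 s.
Kepler's third law: (T₁/T₂)² = (a₁/a₂)³ ⇒ a₂ = a₁ · (T₂/T₁)^(2/3).
T₂/T₁ = 832.8 / 1.296e+06 = 0.000642593.
a₂ = 9.49e+08 · (0.000642593)^(2/3) m ≈ 7.067e+06 m = 7.067 × 10^6 m.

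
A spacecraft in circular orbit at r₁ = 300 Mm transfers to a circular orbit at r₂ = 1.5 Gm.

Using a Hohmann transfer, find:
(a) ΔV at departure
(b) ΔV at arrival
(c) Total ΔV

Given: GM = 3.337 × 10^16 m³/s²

Convert to SI: r₁ = 300 Mm = 3e+08 m; r₂ = 1.5 Gm = 1.5e+09 m.
Transfer semi-major axis: a_t = (r₁ + r₂)/2 = (3e+08 + 1.5e+09)/2 = 9e+08 m.
Circular speeds: v₁ = √(GM/r₁) = 10546.7 m/s, v₂ = √(GM/r₂) = 4716.64 m/s.
Transfer speeds (vis-viva v² = GM(2/r − 1/a_t)): v₁ᵗ = 13615.8 m/s, v₂ᵗ = 2723.15 m/s.
(a) ΔV₁ = |v₁ᵗ − v₁| ≈ 3069 m/s = 3.069 km/s.
(b) ΔV₂ = |v₂ − v₂ᵗ| ≈ 1993 m/s = 1.993 km/s.
(c) ΔV_total = ΔV₁ + ΔV₂ ≈ 5063 m/s = 5.063 km/s.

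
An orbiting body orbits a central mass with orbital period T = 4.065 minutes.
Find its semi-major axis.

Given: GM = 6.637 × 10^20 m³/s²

Convert to SI: T = 4.065 minutes = 243.9 s.
Invert Kepler's third law: a = (GM · T² / (4π²))^(1/3).
Substituting T = 243.9 s and GM = 6.637e+20 m³/s²:
a = (6.637e+20 · (243.9)² / (4π²))^(1/3) m
a ≈ 1e+08 m = 100 Mm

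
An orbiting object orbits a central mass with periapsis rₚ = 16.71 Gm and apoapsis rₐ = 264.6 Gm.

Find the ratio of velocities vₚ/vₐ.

Convert to SI: rₚ = 16.71 Gm = 1.671e+10 m; rₐ = 264.6 Gm = 2.646e+11 m.
Conservation of angular momentum gives rₚvₚ = rₐvₐ, so vₚ/vₐ = rₐ/rₚ.
vₚ/vₐ = 2.646e+11 / 1.671e+10 ≈ 15.83.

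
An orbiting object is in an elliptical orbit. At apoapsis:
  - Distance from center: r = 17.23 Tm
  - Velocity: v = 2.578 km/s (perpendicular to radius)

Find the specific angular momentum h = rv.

Convert to SI: r = 17.23 Tm = 1.723e+13 m; v = 2.578 km/s = 2578 m/s.
With v perpendicular to r, h = r · v.
h = 1.723e+13 · 2578 m²/s ≈ 4.442e+16 m²/s.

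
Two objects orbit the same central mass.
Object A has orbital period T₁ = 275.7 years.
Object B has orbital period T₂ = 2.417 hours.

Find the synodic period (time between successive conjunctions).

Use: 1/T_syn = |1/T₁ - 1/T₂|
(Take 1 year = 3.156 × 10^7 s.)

Convert to SI: T₁ = 275.7 years = 8.70109e+09 s; T₂ = 2.417 hours = 8701.2 s.
T_syn = |T₁ · T₂ / (T₁ − T₂)|.
T_syn = |8.70109e+09 · 8701.2 / (8.70109e+09 − 8701.2)| s ≈ 8701 s = 2.417 hours.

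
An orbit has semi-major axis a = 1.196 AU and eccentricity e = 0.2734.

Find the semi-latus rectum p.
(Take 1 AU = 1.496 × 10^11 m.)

Convert to SI: a = 1.196 AU = 1.78922e+11 m.
p = a (1 − e²).
p = 1.78922e+11 · (1 − (0.2734)²) = 1.78922e+11 · 0.925252 ≈ 1.655e+11 m = 1.107 AU.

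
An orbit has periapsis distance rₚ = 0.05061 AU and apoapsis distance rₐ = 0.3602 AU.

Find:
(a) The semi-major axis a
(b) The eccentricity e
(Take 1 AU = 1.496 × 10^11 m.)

Convert to SI: rₚ = 0.05061 AU = 7.57126e+09 m; rₐ = 0.3602 AU = 5.38859e+10 m.
(a) a = (rₚ + rₐ) / 2 = (7.57126e+09 + 5.38859e+10) / 2 ≈ 3.073e+10 m = 0.2054 AU.
(b) e = (rₐ − rₚ) / (rₐ + rₚ) = (5.38859e+10 − 7.57126e+09) / (5.38859e+10 + 7.57126e+09) ≈ 0.7536.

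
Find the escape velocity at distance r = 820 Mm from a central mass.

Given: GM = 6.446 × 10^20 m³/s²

Convert to SI: r = 820 Mm = 8.2e+08 m.
Escape velocity comes from setting total energy to zero: ½v² − GM/r = 0 ⇒ v_esc = √(2GM / r).
v_esc = √(2 · 6.446e+20 / 8.2e+08) m/s ≈ 1.254e+06 m/s = 1254 km/s.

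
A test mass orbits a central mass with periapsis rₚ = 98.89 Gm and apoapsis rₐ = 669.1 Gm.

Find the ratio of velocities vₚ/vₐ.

Convert to SI: rₚ = 98.89 Gm = 9.889e+10 m; rₐ = 669.1 Gm = 6.691e+11 m.
Conservation of angular momentum gives rₚvₚ = rₐvₐ, so vₚ/vₐ = rₐ/rₚ.
vₚ/vₐ = 6.691e+11 / 9.889e+10 ≈ 6.766.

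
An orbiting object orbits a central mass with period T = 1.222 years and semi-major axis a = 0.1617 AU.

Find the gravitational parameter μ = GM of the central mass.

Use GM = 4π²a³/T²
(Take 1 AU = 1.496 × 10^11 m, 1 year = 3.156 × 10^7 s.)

Convert to SI: T = 1.222 years = 3.85663e+07 s; a = 0.1617 AU = 2.41903e+10 m.
GM = 4π² · a³ / T².
GM = 4π² · (2.41903e+10)³ / (3.85663e+07)² m³/s² ≈ 3.757e+17 m³/s² = 3.757 × 10^17 m³/s².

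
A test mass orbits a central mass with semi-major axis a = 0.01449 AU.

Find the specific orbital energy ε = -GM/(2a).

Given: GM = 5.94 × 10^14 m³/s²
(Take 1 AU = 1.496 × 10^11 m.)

Convert to SI: a = 0.01449 AU = 2.1677e+09 m.
ε = −GM / (2a).
ε = −5.94e+14 / (2 · 2.1677e+09) J/kg ≈ -1.37e+05 J/kg = -137 kJ/kg.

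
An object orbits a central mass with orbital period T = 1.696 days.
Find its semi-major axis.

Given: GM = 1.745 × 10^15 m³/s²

Convert to SI: T = 1.696 days = 146534 s.
Invert Kepler's third law: a = (GM · T² / (4π²))^(1/3).
Substituting T = 146534 s and GM = 1.745e+15 m³/s²:
a = (1.745e+15 · (146534)² / (4π²))^(1/3) m
a ≈ 9.827e+07 m = 98.27 Mm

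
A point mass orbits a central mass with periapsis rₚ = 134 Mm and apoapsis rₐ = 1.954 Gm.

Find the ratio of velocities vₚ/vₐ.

Convert to SI: rₚ = 134 Mm = 1.34e+08 m; rₐ = 1.954 Gm = 1.954e+09 m.
Conservation of angular momentum gives rₚvₚ = rₐvₐ, so vₚ/vₐ = rₐ/rₚ.
vₚ/vₐ = 1.954e+09 / 1.34e+08 ≈ 14.58.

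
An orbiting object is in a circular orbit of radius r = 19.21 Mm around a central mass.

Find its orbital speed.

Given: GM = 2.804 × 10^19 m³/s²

Convert to SI: r = 19.21 Mm = 1.921e+07 m.
For a circular orbit, gravity supplies the centripetal force, so v = √(GM / r).
v = √(2.804e+19 / 1.921e+07) m/s ≈ 1.208e+06 m/s = 1208 km/s.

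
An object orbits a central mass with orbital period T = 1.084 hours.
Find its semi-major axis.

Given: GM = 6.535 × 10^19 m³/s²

Convert to SI: T = 1.084 hours = 3902.4 s.
Invert Kepler's third law: a = (GM · T² / (4π²))^(1/3).
Substituting T = 3902.4 s and GM = 6.535e+19 m³/s²:
a = (6.535e+19 · (3902.4)² / (4π²))^(1/3) m
a ≈ 2.932e+08 m = 293.2 Mm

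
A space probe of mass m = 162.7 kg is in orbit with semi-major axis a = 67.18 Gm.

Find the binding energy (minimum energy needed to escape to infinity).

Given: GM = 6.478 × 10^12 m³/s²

Convert to SI: a = 67.18 Gm = 6.718e+10 m.
Total orbital energy is E = −GMm/(2a); binding energy is E_bind = −E = GMm/(2a).
E_bind = 6.478e+12 · 162.7 / (2 · 6.718e+10) J ≈ 7844 J = 7.844 kJ.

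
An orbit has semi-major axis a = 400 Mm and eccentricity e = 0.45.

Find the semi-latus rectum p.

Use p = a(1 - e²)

Convert to SI: a = 400 Mm = 4e+08 m.
p = a (1 − e²).
p = 4e+08 · (1 − (0.45)²) = 4e+08 · 0.7975 ≈ 3.19e+08 m = 319 Mm.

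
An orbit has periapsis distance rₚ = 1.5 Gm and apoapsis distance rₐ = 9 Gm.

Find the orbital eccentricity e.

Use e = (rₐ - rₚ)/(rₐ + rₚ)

Convert to SI: rₚ = 1.5 Gm = 1.5e+09 m; rₐ = 9 Gm = 9e+09 m.
e = (rₐ − rₚ) / (rₐ + rₚ).
e = (9e+09 − 1.5e+09) / (9e+09 + 1.5e+09) = 7.5e+09 / 1.05e+10 ≈ 0.7143.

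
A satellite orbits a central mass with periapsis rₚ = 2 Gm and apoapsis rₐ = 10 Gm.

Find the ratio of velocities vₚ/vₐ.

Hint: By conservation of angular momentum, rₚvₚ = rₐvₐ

Convert to SI: rₚ = 2 Gm = 2e+09 m; rₐ = 10 Gm = 1e+10 m.
Conservation of angular momentum gives rₚvₚ = rₐvₐ, so vₚ/vₐ = rₐ/rₚ.
vₚ/vₐ = 1e+10 / 2e+09 ≈ 5.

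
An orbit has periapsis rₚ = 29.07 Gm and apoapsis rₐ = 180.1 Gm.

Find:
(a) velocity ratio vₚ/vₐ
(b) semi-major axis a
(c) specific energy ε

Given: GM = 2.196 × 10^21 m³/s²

Convert to SI: rₚ = 29.07 Gm = 2.907e+10 m; rₐ = 180.1 Gm = 1.801e+11 m.
(a) Conservation of angular momentum (rₚvₚ = rₐvₐ) gives vₚ/vₐ = rₐ/rₚ = 1.801e+11/2.907e+10 ≈ 6.195
(b) a = (rₚ + rₐ)/2 = (2.907e+10 + 1.801e+11)/2 ≈ 1.046e+11 m
(c) With a = (rₚ + rₐ)/2 = 1.04585e+11 m, ε = −GM/(2a) = −2.196e+21/(2 · 1.04585e+11) J/kg ≈ -1.05e+10 J/kg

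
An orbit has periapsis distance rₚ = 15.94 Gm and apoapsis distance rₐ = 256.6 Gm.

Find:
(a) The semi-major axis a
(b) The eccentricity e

Convert to SI: rₚ = 15.94 Gm = 1.594e+10 m; rₐ = 256.6 Gm = 2.566e+11 m.
(a) a = (rₚ + rₐ) / 2 = (1.594e+10 + 2.566e+11) / 2 ≈ 1.363e+11 m = 136.3 Gm.
(b) e = (rₐ − rₚ) / (rₐ + rₚ) = (2.566e+11 − 1.594e+10) / (2.566e+11 + 1.594e+10) ≈ 0.883.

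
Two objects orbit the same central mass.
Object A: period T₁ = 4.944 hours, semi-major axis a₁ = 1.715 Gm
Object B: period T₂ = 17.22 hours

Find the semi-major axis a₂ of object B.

Convert to SI: T₁ = 4.944 hours = 17798.4 s; a₁ = 1.715 Gm = 1.715e+09 m; T₂ = 17.22 hours = 61992 s.
Kepler's third law: (T₁/T₂)² = (a₁/a₂)³ ⇒ a₂ = a₁ · (T₂/T₁)^(2/3).
T₂/T₁ = 61992 / 17798.4 = 3.48301.
a₂ = 1.715e+09 · (3.48301)^(2/3) m ≈ 3.941e+09 m = 3.941 Gm.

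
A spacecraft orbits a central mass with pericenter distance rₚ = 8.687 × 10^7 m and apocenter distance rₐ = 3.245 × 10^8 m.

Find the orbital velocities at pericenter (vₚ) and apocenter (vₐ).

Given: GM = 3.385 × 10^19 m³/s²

Use the vis-viva equation v² = GM(2/r − 1/a) with a = (rₚ + rₐ)/2 = (8.687e+07 + 3.245e+08)/2 = 2.05685e+08 m.
vₚ = √(GM · (2/rₚ − 1/a)) = √(3.385e+19 · (2/8.687e+07 − 1/2.05685e+08)) m/s ≈ 7.841e+05 m/s = 784.1 km/s.
vₐ = √(GM · (2/rₐ − 1/a)) = √(3.385e+19 · (2/3.245e+08 − 1/2.05685e+08)) m/s ≈ 2.099e+05 m/s = 209.9 km/s.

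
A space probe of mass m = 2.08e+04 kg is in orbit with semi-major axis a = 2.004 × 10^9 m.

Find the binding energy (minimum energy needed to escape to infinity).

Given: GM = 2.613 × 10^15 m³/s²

Total orbital energy is E = −GMm/(2a); binding energy is E_bind = −E = GMm/(2a).
E_bind = 2.613e+15 · 2.08e+04 / (2 · 2.004e+09) J ≈ 1.356e+10 J = 13.56 GJ.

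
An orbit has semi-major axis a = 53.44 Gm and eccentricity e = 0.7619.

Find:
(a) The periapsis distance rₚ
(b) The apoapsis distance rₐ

Convert to SI: a = 53.44 Gm = 5.344e+10 m.
(a) rₚ = a(1 − e) = 5.344e+10 · (1 − 0.7619) = 5.344e+10 · 0.2381 ≈ 1.272e+10 m = 12.72 Gm.
(b) rₐ = a(1 + e) = 5.344e+10 · (1 + 0.7619) = 5.344e+10 · 1.7619 ≈ 9.416e+10 m = 94.16 Gm.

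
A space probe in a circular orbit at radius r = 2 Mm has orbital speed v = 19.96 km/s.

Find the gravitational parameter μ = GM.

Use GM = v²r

Convert to SI: r = 2 Mm = 2e+06 m; v = 19.96 km/s = 19960 m/s.
For a circular orbit v² = GM/r, so GM = v² · r.
GM = (19960)² · 2e+06 m³/s² ≈ 7.968e+14 m³/s² = 7.968 × 10^14 m³/s².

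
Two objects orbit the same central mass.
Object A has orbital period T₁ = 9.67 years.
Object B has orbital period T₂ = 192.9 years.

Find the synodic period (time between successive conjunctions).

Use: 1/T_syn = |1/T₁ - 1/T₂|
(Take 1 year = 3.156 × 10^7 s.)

Convert to SI: T₁ = 9.67 years = 3.05185e+08 s; T₂ = 192.9 years = 6.08792e+09 s.
T_syn = |T₁ · T₂ / (T₁ − T₂)|.
T_syn = |3.05185e+08 · 6.08792e+09 / (3.05185e+08 − 6.08792e+09)| s ≈ 3.213e+08 s = 10.18 years.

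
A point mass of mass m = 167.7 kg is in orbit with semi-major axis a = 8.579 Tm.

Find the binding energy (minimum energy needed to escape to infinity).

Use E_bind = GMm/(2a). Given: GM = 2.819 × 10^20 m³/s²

Convert to SI: a = 8.579 Tm = 8.579e+12 m.
Total orbital energy is E = −GMm/(2a); binding energy is E_bind = −E = GMm/(2a).
E_bind = 2.819e+20 · 167.7 / (2 · 8.579e+12) J ≈ 2.755e+09 J = 2.755 GJ.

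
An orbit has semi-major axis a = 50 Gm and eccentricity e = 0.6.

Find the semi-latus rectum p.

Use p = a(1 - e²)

Convert to SI: a = 50 Gm = 5e+10 m.
p = a (1 − e²).
p = 5e+10 · (1 − (0.6)²) = 5e+10 · 0.64 ≈ 3.2e+10 m = 32 Gm.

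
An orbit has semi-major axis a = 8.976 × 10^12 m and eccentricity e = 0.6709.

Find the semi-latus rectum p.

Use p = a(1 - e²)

p = a (1 − e²).
p = 8.976e+12 · (1 − (0.6709)²) = 8.976e+12 · 0.549893 ≈ 4.936e+12 m = 4.936 × 10^12 m.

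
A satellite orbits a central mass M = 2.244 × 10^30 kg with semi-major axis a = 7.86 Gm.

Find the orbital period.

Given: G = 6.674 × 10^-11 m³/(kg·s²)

Convert to SI: a = 7.86 Gm = 7.86e+09 m.
GM = G · M = 6.674e-11 · 2.244e+30 = 1.49765e+20 m³/s².
Kepler's third law: T = 2π √(a³ / GM).
Substituting a = 7.86e+09 m and GM = 1.49765e+20 m³/s²:
T = 2π √((7.86e+09)³ / 1.49765e+20) s
T ≈ 3.578e+05 s = 4.141 days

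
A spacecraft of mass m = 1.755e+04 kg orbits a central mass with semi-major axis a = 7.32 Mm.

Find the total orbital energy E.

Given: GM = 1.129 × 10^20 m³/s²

Convert to SI: a = 7.32 Mm = 7.32e+06 m.
E = −GMm / (2a).
E = −1.129e+20 · 1.755e+04 / (2 · 7.32e+06) J ≈ -1.353e+17 J = -135.3 PJ.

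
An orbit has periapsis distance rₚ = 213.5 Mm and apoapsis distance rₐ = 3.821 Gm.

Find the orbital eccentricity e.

Convert to SI: rₚ = 213.5 Mm = 2.135e+08 m; rₐ = 3.821 Gm = 3.821e+09 m.
e = (rₐ − rₚ) / (rₐ + rₚ).
e = (3.821e+09 − 2.135e+08) / (3.821e+09 + 2.135e+08) = 3.6075e+09 / 4.0345e+09 ≈ 0.8942.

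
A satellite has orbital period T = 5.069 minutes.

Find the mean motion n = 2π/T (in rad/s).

Convert to SI: T = 5.069 minutes = 304.14 s.
n = 2π / T.
n = 2π / 304.14 s ≈ 0.02066 rad/s.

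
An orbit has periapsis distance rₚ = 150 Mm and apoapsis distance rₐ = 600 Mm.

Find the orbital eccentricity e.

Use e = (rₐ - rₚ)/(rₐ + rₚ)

Convert to SI: rₚ = 150 Mm = 1.5e+08 m; rₐ = 600 Mm = 6e+08 m.
e = (rₐ − rₚ) / (rₐ + rₚ).
e = (6e+08 − 1.5e+08) / (6e+08 + 1.5e+08) = 4.5e+08 / 7.5e+08 ≈ 0.6.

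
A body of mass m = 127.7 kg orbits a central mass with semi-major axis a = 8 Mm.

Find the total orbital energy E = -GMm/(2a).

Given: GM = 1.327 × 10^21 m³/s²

Convert to SI: a = 8 Mm = 8e+06 m.
E = −GMm / (2a).
E = −1.327e+21 · 127.7 / (2 · 8e+06) J ≈ -1.059e+16 J = -10.59 PJ.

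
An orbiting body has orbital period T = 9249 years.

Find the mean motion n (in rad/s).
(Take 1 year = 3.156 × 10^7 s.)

Convert to SI: T = 9249 years = 2.91898e+11 s.
n = 2π / T.
n = 2π / 2.91898e+11 s ≈ 2.153e-11 rad/s.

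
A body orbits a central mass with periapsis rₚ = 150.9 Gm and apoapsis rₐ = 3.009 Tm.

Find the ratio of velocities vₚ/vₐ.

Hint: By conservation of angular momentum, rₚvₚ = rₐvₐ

Convert to SI: rₚ = 150.9 Gm = 1.509e+11 m; rₐ = 3.009 Tm = 3.009e+12 m.
Conservation of angular momentum gives rₚvₚ = rₐvₐ, so vₚ/vₐ = rₐ/rₚ.
vₚ/vₐ = 3.009e+12 / 1.509e+11 ≈ 19.94.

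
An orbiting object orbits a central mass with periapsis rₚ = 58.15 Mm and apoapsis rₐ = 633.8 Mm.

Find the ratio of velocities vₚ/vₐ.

Convert to SI: rₚ = 58.15 Mm = 5.815e+07 m; rₐ = 633.8 Mm = 6.338e+08 m.
Conservation of angular momentum gives rₚvₚ = rₐvₐ, so vₚ/vₐ = rₐ/rₚ.
vₚ/vₐ = 6.338e+08 / 5.815e+07 ≈ 10.9.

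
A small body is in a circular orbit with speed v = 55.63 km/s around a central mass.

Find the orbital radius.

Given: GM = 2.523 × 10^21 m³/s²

Convert to SI: v = 55.63 km/s = 55630 m/s.
For a circular orbit, v² = GM / r, so r = GM / v².
r = 2.523e+21 / (55630)² m ≈ 8.153e+11 m = 815.3 Gm.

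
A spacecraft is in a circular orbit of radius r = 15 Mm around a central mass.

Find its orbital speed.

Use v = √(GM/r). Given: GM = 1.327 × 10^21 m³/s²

Convert to SI: r = 15 Mm = 1.5e+07 m.
For a circular orbit, gravity supplies the centripetal force, so v = √(GM / r).
v = √(1.327e+21 / 1.5e+07) m/s ≈ 9.406e+06 m/s = 9406 km/s.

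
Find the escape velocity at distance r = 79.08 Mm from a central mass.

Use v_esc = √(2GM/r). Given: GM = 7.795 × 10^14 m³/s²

Convert to SI: r = 79.08 Mm = 7.908e+07 m.
Escape velocity comes from setting total energy to zero: ½v² − GM/r = 0 ⇒ v_esc = √(2GM / r).
v_esc = √(2 · 7.795e+14 / 7.908e+07) m/s ≈ 4440 m/s = 4.44 km/s.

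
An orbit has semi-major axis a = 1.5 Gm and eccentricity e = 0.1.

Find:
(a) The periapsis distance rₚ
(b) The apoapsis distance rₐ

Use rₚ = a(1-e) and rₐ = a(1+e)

Convert to SI: a = 1.5 Gm = 1.5e+09 m.
(a) rₚ = a(1 − e) = 1.5e+09 · (1 − 0.1) = 1.5e+09 · 0.9 ≈ 1.35e+09 m = 1.35 Gm.
(b) rₐ = a(1 + e) = 1.5e+09 · (1 + 0.1) = 1.5e+09 · 1.1 ≈ 1.65e+09 m = 1.65 Gm.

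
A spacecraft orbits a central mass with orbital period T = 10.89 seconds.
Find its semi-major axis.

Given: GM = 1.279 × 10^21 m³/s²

Invert Kepler's third law: a = (GM · T² / (4π²))^(1/3).
Substituting T = 10.89 s and GM = 1.279e+21 m³/s²:
a = (1.279e+21 · (10.89)² / (4π²))^(1/3) m
a ≈ 1.566e+07 m = 15.66 Mm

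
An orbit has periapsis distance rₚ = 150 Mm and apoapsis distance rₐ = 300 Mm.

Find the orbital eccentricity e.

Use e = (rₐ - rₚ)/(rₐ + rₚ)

Convert to SI: rₚ = 150 Mm = 1.5e+08 m; rₐ = 300 Mm = 3e+08 m.
e = (rₐ − rₚ) / (rₐ + rₚ).
e = (3e+08 − 1.5e+08) / (3e+08 + 1.5e+08) = 1.5e+08 / 4.5e+08 ≈ 0.3333.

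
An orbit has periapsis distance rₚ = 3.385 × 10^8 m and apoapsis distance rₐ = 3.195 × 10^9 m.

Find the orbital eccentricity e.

e = (rₐ − rₚ) / (rₐ + rₚ).
e = (3.195e+09 − 3.385e+08) / (3.195e+09 + 3.385e+08) = 2.8565e+09 / 3.5335e+09 ≈ 0.8084.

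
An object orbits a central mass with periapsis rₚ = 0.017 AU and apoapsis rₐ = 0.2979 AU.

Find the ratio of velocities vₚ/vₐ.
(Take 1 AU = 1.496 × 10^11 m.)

Convert to SI: rₚ = 0.017 AU = 2.5432e+09 m; rₐ = 0.2979 AU = 4.45658e+10 m.
Conservation of angular momentum gives rₚvₚ = rₐvₐ, so vₚ/vₐ = rₐ/rₚ.
vₚ/vₐ = 4.45658e+10 / 2.5432e+09 ≈ 17.52.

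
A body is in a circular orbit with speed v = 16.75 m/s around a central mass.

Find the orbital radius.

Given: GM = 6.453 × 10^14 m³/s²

For a circular orbit, v² = GM / r, so r = GM / v².
r = 6.453e+14 / (16.75)² m ≈ 2.3e+12 m = 2.3 Tm.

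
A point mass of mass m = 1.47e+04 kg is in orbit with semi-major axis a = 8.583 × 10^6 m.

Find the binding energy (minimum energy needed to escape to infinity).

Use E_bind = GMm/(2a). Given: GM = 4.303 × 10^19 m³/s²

Total orbital energy is E = −GMm/(2a); binding energy is E_bind = −E = GMm/(2a).
E_bind = 4.303e+19 · 1.47e+04 / (2 · 8.583e+06) J ≈ 3.685e+16 J = 36.85 PJ.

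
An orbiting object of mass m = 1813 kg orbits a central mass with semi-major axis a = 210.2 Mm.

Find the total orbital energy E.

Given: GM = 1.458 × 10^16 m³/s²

Convert to SI: a = 210.2 Mm = 2.102e+08 m.
E = −GMm / (2a).
E = −1.458e+16 · 1813 / (2 · 2.102e+08) J ≈ -6.288e+10 J = -62.88 GJ.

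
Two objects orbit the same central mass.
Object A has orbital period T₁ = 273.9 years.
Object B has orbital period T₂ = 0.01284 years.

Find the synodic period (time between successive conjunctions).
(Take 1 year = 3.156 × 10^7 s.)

Convert to SI: T₁ = 273.9 years = 8.64428e+09 s; T₂ = 0.01284 years = 405230 s.
T_syn = |T₁ · T₂ / (T₁ − T₂)|.
T_syn = |8.64428e+09 · 405230 / (8.64428e+09 − 405230)| s ≈ 4.052e+05 s = 0.01284 years.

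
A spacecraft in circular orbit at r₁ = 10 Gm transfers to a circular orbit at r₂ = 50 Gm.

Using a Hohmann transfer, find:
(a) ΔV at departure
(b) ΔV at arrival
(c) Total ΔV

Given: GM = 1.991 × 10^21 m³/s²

Convert to SI: r₁ = 10 Gm = 1e+10 m; r₂ = 50 Gm = 5e+10 m.
Transfer semi-major axis: a_t = (r₁ + r₂)/2 = (1e+10 + 5e+10)/2 = 3e+10 m.
Circular speeds: v₁ = √(GM/r₁) = 446206 m/s, v₂ = √(GM/r₂) = 199549 m/s.
Transfer speeds (vis-viva v² = GM(2/r − 1/a_t)): v₁ᵗ = 576050 m/s, v₂ᵗ = 115210 m/s.
(a) ΔV₁ = |v₁ᵗ − v₁| ≈ 1.298e+05 m/s = 129.8 km/s.
(b) ΔV₂ = |v₂ − v₂ᵗ| ≈ 8.434e+04 m/s = 84.34 km/s.
(c) ΔV_total = ΔV₁ + ΔV₂ ≈ 2.142e+05 m/s = 214.2 km/s.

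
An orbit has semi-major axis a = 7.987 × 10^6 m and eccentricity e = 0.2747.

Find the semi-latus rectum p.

p = a (1 − e²).
p = 7.987e+06 · (1 − (0.2747)²) = 7.987e+06 · 0.92454 ≈ 7.384e+06 m = 7.384 × 10^6 m.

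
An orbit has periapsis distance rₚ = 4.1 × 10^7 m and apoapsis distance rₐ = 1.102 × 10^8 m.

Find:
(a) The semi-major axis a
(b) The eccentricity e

(a) a = (rₚ + rₐ) / 2 = (4.1e+07 + 1.102e+08) / 2 ≈ 7.56e+07 m = 7.56 × 10^7 m.
(b) e = (rₐ − rₚ) / (rₐ + rₚ) = (1.102e+08 − 4.1e+07) / (1.102e+08 + 4.1e+07) ≈ 0.4577.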